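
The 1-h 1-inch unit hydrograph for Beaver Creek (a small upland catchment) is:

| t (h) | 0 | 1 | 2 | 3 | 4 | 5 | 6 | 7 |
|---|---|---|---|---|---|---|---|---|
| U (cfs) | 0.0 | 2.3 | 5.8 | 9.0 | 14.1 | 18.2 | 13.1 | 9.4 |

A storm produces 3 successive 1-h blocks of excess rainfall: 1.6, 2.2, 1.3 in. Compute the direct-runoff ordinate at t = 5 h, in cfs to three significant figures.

Q ≈ 71.8 cfs

By discrete convolution, Q_j = Σ (P_i / 1 in) · U_{j−i}.
At t = 5 h (j=5): Q = (1.6/1)·18.2 + (2.2/1)·14.1 + (1.3/1)·9.0 = 71.8 cfs.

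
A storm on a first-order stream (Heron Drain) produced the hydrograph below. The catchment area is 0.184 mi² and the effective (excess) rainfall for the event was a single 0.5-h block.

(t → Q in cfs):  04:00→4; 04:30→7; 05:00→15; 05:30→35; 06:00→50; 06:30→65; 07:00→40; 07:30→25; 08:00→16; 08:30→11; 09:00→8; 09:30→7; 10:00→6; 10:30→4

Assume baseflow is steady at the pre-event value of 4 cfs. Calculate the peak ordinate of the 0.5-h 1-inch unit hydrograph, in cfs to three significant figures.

Direct runoff: 0.0, 3.0, 11.0, 31.0, 46.0, 61.0, 36.0, 21.0, 12.0, 7.0, 4.0, 3.0, 2.0, 0.0 cfs; ΣQ_DR = 237.0 cfs, peak = 61.0 cfs.
Runoff depth d = ΣQ_DR·Δt / A = 237.0 × 1800 / (0.184 mi²) = 0.9980 in.
The 1-inch UH is the DRH scaled by (1 in)/d, so U_p = 61.0 × 1/0.9980 = 61.1 cfs.

U_p ≈ 61.1 cfs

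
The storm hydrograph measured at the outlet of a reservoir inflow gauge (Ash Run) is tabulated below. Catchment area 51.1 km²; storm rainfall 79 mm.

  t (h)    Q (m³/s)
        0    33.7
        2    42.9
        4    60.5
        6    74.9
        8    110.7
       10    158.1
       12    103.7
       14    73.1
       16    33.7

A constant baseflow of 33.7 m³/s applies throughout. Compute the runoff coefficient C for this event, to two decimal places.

ΣQ_DR = 388.0 m³/s; V = ΣQ_DR·Δt = 2.794 × 10^6 m³.
Runoff depth d = V / A = 54.67 mm.
C = d / P = 54.67 / 79 = 0.69.

C ≈ 0.69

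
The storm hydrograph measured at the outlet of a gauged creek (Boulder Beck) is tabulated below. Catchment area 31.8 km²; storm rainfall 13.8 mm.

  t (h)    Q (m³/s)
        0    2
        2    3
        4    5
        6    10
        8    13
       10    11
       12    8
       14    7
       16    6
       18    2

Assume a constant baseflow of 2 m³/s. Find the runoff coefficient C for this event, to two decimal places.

ΣQ_DR = 47.00 m³/s; V = ΣQ_DR·Δt = 3.384 × 10^5 m³.
Runoff depth d = V / A = 10.64 mm.
C = d / P = 10.64 / 13.8 = 0.77.

C ≈ 0.77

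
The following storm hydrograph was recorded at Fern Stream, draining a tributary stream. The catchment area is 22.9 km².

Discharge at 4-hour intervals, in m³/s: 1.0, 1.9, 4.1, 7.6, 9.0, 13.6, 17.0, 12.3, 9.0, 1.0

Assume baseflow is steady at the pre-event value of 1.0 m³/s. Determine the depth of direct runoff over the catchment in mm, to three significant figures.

Direct runoff: 0.0, 0.9, 3.1, 6.6, 8.0, 12.6, 16.0, 11.3, 8.0, 0.0 m³/s; ΣQ_DR = 66.50 m³/s.
V = ΣQ_DR · Δt = 66.50 × 14400 s = 9.576 × 10^5 m³.
Over A = 22.9 km², depth = V / A = 41.8 mm.

d ≈ 41.8 mm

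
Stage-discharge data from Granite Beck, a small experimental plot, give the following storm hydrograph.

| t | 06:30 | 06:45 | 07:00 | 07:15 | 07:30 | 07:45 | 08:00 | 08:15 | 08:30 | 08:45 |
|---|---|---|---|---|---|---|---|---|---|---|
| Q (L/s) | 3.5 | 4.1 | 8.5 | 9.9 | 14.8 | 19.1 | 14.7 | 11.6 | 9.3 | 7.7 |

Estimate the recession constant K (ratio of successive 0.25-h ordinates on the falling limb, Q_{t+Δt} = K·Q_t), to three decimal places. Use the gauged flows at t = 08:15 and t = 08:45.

Using the recession-limb readings at t = 08:15 and t = 08:45: Q falls from 11.6 to 7.7 L/s over 2 intervals.
K = (Q₂/Q₁)^(1/2) = (7.7/11.6)^(1/2) = 0.815.

K ≈ 0.815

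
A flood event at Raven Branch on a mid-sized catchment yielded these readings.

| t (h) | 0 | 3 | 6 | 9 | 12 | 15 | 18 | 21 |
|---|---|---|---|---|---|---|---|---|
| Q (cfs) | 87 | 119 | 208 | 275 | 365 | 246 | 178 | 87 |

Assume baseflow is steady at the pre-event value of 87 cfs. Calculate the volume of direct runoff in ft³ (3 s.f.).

V ≈ 9.39 × 10^6 ft³

Direct-runoff ordinates (Q − Q_b): 0.0, 32.0, 121.0, 188.0, 278.0, 159.0, 91.0, 0.0 cfs.
ΣQ_DR = 869.0 cfs.
With Δt = 3 h = 10800 s, V = ΣQ_DR · Δt = 869.0 × 10800 = 9.39 × 10^6 ft³.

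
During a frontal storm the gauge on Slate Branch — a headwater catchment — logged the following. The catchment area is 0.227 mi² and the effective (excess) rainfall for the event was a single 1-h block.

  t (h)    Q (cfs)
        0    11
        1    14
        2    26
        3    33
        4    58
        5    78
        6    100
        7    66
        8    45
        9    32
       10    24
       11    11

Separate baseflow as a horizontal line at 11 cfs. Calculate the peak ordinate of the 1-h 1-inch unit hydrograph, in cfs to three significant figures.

Direct runoff: 0.0, 3.0, 15.0, 22.0, 47.0, 67.0, 89.0, 55.0, 34.0, 21.0, 13.0, 0.0 cfs; ΣQ_DR = 366.0 cfs, peak = 89.0 cfs.
Runoff depth d = ΣQ_DR·Δt / A = 366.0 × 3600 / (0.227 mi²) = 2.498 in.
The 1-inch UH is the DRH scaled by (1 in)/d, so U_p = 89.0 × 1/2.498 = 35.6 cfs.

U_p ≈ 35.6 cfs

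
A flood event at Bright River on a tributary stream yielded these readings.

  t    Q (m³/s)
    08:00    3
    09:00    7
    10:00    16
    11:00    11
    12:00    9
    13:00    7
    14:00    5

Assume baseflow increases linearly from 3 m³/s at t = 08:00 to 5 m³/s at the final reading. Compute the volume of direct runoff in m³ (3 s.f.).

V ≈ 1.08 × 10^5 m³

Direct-runoff ordinates (Q − Q_b): 0.00, 3.67, 12.33, 7.00, 4.67, 2.33, 0.00 m³/s.
ΣQ_DR = 30.00 m³/s.
With Δt = 1 h = 3600 s, V = ΣQ_DR · Δt = 30.00 × 3600 = 1.08 × 10^5 m³.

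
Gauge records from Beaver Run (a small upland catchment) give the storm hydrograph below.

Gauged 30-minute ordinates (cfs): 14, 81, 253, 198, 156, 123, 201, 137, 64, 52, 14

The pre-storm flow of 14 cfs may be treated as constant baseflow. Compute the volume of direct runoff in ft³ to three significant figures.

Direct-runoff ordinates (Q − Q_b): 0.0, 67.0, 239.0, 184.0, 142.0, 109.0, 187.0, 123.0, 50.0, 38.0, 0.0 cfs.
ΣQ_DR = 1139 cfs.
With Δt = 0.5 h = 1800 s, V = ΣQ_DR · Δt = 1139 × 1800 = 2.05 × 10^6 ft³.

V ≈ 2.05 × 10^6 ft³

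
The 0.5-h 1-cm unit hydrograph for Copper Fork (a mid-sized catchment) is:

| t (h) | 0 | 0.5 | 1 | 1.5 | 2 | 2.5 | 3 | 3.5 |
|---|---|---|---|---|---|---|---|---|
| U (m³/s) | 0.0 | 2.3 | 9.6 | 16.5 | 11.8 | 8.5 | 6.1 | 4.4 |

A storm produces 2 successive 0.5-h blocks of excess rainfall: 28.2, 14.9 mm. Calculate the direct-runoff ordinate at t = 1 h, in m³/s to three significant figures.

By discrete convolution, Q_j = Σ (P_i / 10 mm) · U_{j−i}.
At t = 1 h (j=2): Q = (28.2/10)·9.6 + (14.9/10)·2.3 = 30.5 m³/s.

Q ≈ 30.5 m³/s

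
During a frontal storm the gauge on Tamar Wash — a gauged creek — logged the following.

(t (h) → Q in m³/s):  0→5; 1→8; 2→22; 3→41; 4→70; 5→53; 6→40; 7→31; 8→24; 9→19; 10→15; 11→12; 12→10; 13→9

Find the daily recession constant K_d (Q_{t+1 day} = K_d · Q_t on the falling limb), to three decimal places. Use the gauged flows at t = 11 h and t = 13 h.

Between t = 11 h and t = 13 h the flow falls from 12 to 9 m³/s over 2×1 h = 2 h.
Per-interval ratio K = (9/12)^(1/2) = 0.8660; K_d = K^(24/1) = 0.032.

K_d ≈ 0.032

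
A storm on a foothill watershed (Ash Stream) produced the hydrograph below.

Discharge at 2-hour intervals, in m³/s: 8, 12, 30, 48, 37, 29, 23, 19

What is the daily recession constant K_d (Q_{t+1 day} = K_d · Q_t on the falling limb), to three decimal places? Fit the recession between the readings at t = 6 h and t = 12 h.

Between t = 6 h and t = 12 h the flow falls from 48 to 23 m³/s over 3×2 h = 6 h.
Per-interval ratio K = (23/48)^(1/3) = 0.7825; K_d = K^(24/2) = 0.053.

K_d ≈ 0.053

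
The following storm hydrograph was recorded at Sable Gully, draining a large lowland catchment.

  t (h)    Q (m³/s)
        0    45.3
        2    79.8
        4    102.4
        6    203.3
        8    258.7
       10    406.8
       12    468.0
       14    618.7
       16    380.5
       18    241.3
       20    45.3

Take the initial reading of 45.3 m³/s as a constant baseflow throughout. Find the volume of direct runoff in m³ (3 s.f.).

Direct-runoff ordinates (Q − Q_b): 0.0, 34.5, 57.1, 158.0, 213.4, 361.5, 422.7, 573.4, 335.2, 196.0, 0.0 m³/s.
ΣQ_DR = 2352 m³/s.
With Δt = 2 h = 7200 s, V = ΣQ_DR · Δt = 2352 × 7200 = 1.69 × 10^7 m³.

V ≈ 1.69 × 10^7 m³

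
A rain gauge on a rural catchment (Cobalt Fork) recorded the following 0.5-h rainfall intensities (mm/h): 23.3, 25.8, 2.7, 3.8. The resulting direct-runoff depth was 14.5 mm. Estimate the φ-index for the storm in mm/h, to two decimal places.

φ ≈ 10.05 mm/h

Only the 2 blocks with intensity above φ contribute runoff: 23.3, 25.8 mm/h.
Σ(I−φ)·Δt = d  ⇒  (23.3+25.8 − 2φ)·0.5 = 14.5
φ = (49.10 − 14.5/0.5) / 2 = 10.05 mm/h.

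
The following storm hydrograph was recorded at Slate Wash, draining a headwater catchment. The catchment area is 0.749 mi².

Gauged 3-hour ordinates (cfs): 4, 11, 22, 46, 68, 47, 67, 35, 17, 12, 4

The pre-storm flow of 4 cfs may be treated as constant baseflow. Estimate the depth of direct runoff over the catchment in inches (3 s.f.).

Direct runoff: 0.0, 7.0, 18.0, 42.0, 64.0, 43.0, 63.0, 31.0, 13.0, 8.0, 0.0 cfs; ΣQ_DR = 289.0 cfs.
V = ΣQ_DR · Δt = 289.0 × 10800 s = 3.121 × 10^6 ft³.
Over A = 0.749 mi², depth = V / A = 1.79 in.

d ≈ 1.79 in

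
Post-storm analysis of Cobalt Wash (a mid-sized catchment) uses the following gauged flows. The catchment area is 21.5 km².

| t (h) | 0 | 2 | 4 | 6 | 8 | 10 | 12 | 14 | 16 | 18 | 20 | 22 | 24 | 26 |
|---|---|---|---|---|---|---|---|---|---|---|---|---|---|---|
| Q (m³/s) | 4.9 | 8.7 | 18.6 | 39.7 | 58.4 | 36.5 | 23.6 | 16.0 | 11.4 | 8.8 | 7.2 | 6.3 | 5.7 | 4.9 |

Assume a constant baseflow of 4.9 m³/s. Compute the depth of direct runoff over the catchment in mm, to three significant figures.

Direct runoff: 0.0, 3.8, 13.7, 34.8, 53.5, 31.6, 18.7, 11.1, 6.5, 3.9, 2.3, 1.4, 0.8, 0.0 m³/s; ΣQ_DR = 182.1 m³/s.
V = ΣQ_DR · Δt = 182.1 × 7200 s = 1.311 × 10^6 m³.
Over A = 21.5 km², depth = V / A = 61.0 mm.

d ≈ 61.0 mm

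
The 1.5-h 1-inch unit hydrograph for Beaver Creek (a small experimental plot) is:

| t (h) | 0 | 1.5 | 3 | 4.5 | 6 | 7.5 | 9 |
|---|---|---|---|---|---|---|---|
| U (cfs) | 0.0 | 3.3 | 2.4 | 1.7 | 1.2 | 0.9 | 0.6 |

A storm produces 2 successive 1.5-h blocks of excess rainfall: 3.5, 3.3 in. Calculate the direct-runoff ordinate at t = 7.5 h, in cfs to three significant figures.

By discrete convolution, Q_j = Σ (P_i / 1 in) · U_{j−i}.
At t = 7.5 h (j=5): Q = (3.5/1)·0.9 + (3.3/1)·1.2 = 7.11 cfs.

Q ≈ 7.11 cfs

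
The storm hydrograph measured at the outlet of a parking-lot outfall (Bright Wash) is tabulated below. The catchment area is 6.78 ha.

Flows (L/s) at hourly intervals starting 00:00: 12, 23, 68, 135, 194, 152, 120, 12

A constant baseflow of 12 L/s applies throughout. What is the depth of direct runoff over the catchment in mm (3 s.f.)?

Direct runoff: 0.0, 11.0, 56.0, 123.0, 182.0, 140.0, 108.0, 0.0 L/s; ΣQ_DR = 620.0 L/s.
V = ΣQ_DR · Δt = 620.0 × 3600 s = 2.232 × 10^6 L.
Over A = 6.78 ha, depth = V / A = 32.9 mm.

d ≈ 32.9 mm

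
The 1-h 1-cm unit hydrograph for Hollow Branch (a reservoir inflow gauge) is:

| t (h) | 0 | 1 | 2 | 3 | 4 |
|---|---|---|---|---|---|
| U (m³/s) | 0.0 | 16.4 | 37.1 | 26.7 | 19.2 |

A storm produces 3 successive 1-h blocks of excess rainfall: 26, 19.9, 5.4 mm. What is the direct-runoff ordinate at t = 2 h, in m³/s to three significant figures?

By discrete convolution, Q_j = Σ (P_i / 10 mm) · U_{j−i}.
At t = 2 h (j=2): Q = (26/10)·37.1 + (19.9/10)·16.4 + (5.4/10)·0.0 = 129 m³/s.

Q ≈ 129 m³/s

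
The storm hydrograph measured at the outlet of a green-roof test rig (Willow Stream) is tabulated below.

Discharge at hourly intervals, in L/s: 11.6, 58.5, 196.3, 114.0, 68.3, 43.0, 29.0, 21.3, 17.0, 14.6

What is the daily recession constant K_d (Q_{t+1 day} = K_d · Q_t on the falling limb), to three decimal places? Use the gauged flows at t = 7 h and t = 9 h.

K_d ≈ 0.011

Between t = 7 h and t = 9 h the flow falls from 21.3 to 14.6 L/s over 2×1 h = 2 h.
Per-interval ratio K = (14.6/21.3)^(1/2) = 0.8279; K_d = K^(24/1) = 0.011.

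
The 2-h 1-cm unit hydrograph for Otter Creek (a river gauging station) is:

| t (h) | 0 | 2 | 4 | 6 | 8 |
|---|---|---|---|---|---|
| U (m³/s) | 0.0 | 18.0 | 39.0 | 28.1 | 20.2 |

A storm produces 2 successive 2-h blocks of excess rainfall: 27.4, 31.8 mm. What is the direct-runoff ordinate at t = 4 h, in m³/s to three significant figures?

Q ≈ 164 m³/s

By discrete convolution, Q_j = Σ (P_i / 10 mm) · U_{j−i}.
At t = 4 h (j=2): Q = (27.4/10)·39.0 + (31.8/10)·18.0 = 164 m³/s.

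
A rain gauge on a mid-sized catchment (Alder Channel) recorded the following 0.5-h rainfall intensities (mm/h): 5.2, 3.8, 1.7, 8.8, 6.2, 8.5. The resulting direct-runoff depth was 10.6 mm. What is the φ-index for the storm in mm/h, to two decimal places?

φ ≈ 2.26 mm/h

Only the 5 blocks with intensity above φ contribute runoff: 5.2, 3.8, 8.8, 6.2, 8.5 mm/h.
Σ(I−φ)·Δt = d  ⇒  (5.2+3.8+8.8+6.2+8.5 − 5φ)·0.5 = 10.6
φ = (32.50 − 10.6/0.5) / 5 = 2.26 mm/h.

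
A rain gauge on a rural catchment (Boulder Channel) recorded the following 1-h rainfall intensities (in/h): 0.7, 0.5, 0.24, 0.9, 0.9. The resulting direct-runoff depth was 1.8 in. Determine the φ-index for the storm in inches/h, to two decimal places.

Only the 4 blocks with intensity above φ contribute runoff: 0.7, 0.5, 0.9, 0.9 in/h.
Σ(I−φ)·Δt = d  ⇒  (0.7+0.5+0.9+0.9 − 4φ)·1 = 1.8
φ = (3.000 − 1.8/1) / 4 = 0.30 in/h.

φ ≈ 0.30 in/h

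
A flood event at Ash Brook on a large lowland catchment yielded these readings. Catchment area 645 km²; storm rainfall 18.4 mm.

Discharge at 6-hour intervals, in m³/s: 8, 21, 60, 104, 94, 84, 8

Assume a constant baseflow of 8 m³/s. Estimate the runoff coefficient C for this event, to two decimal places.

C ≈ 0.59

ΣQ_DR = 323.0 m³/s; V = ΣQ_DR·Δt = 6.977 × 10^6 m³.
Runoff depth d = V / A = 10.82 mm.
C = d / P = 10.82 / 18.4 = 0.59.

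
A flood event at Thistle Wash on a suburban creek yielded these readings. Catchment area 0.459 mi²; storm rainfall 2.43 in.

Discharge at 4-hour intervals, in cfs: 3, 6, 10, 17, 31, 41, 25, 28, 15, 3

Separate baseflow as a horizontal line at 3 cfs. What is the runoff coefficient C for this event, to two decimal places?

C ≈ 0.83

ΣQ_DR = 149.0 cfs; V = ΣQ_DR·Δt = 2.146 × 10^6 ft³.
Runoff depth d = V / A = 2.012 in.
C = d / P = 2.012 / 2.43 = 0.83.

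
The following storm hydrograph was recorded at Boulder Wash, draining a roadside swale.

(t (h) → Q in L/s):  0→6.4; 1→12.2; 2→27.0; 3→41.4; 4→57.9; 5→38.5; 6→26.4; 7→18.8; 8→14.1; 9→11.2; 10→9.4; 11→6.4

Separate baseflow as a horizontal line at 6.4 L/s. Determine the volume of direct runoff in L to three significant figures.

V ≈ 6.94 × 10^5 L

Direct-runoff ordinates (Q − Q_b): 0.0, 5.8, 20.6, 35.0, 51.5, 32.1, 20.0, 12.4, 7.7, 4.8, 3.0, 0.0 L/s.
ΣQ_DR = 192.9 L/s.
With Δt = 1 h = 3600 s, V = ΣQ_DR · Δt = 192.9 × 3600 = 6.94 × 10^5 L.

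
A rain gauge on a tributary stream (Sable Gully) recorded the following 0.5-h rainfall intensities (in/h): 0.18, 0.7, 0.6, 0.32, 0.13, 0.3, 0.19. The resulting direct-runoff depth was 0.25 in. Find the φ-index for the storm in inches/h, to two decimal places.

Only the 2 blocks with intensity above φ contribute runoff: 0.7, 0.6 in/h.
Σ(I−φ)·Δt = d  ⇒  (0.7+0.6 − 2φ)·0.5 = 0.25
φ = (1.300 − 0.25/0.5) / 2 = 0.40 in/h.

φ ≈ 0.40 in/h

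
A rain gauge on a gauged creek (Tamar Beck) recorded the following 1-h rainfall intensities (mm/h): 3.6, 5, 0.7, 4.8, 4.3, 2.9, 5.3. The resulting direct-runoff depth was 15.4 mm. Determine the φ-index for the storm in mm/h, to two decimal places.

Only the 6 blocks with intensity above φ contribute runoff: 3.6, 5, 4.8, 4.3, 2.9, 5.3 mm/h.
Σ(I−φ)·Δt = d  ⇒  (3.6+5+4.8+4.3+2.9+5.3 − 6φ)·1 = 15.4
φ = (25.90 − 15.4/1) / 6 = 1.75 mm/h.

φ ≈ 1.75 mm/h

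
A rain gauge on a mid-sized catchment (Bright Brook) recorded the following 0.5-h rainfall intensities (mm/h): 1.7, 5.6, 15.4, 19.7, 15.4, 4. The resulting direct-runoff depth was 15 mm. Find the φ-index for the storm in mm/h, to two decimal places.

Only the 3 blocks with intensity above φ contribute runoff: 15.4, 19.7, 15.4 mm/h.
Σ(I−φ)·Δt = d  ⇒  (15.4+19.7+15.4 − 3φ)·0.5 = 15
φ = (50.50 − 15/0.5) / 3 = 6.83 mm/h.

φ ≈ 6.83 mm/h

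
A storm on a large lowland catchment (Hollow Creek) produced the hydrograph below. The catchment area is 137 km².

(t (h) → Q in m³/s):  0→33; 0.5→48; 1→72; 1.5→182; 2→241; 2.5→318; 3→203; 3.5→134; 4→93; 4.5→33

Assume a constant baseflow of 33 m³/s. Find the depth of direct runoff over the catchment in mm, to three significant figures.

d ≈ 13.5 mm

Direct runoff: 0.0, 15.0, 39.0, 149.0, 208.0, 285.0, 170.0, 101.0, 60.0, 0.0 m³/s; ΣQ_DR = 1027 m³/s.
V = ΣQ_DR · Δt = 1027 × 1800 s = 1.849 × 10^6 m³.
Over A = 137 km², depth = V / A = 13.5 mm.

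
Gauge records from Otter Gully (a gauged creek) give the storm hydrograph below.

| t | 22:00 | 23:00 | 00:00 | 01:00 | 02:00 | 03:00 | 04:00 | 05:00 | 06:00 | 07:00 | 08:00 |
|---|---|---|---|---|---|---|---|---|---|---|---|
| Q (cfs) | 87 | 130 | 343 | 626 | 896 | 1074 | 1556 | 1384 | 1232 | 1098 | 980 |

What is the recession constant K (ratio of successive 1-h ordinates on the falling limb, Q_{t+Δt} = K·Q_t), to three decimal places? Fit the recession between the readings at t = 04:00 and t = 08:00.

Using the recession-limb readings at t = 04:00 and t = 08:00: Q falls from 1556 to 980 cfs over 4 intervals.
K = (Q₂/Q₁)^(1/4) = (980/1556)^(1/4) = 0.891.

K ≈ 0.891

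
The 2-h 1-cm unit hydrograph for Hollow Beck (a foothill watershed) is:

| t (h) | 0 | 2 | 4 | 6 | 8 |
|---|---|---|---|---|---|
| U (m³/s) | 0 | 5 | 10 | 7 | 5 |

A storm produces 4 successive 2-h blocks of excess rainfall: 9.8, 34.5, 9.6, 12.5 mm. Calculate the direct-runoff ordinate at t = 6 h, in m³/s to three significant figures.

By discrete convolution, Q_j = Σ (P_i / 10 mm) · U_{j−i}.
At t = 6 h (j=3): Q = (9.8/10)·7 + (34.5/10)·10 + (9.6/10)·5 + (12.5/10)·0 = 46.2 m³/s.

Q ≈ 46.2 m³/s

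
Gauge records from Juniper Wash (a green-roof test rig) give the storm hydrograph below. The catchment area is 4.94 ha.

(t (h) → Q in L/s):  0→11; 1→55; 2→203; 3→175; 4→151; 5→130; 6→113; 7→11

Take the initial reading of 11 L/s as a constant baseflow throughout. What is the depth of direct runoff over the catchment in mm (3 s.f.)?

Direct runoff: 0.0, 44.0, 192.0, 164.0, 140.0, 119.0, 102.0, 0.0 L/s; ΣQ_DR = 761.0 L/s.
V = ΣQ_DR · Δt = 761.0 × 3600 s = 2.740 × 10^6 L.
Over A = 4.94 ha, depth = V / A = 55.5 mm.

d ≈ 55.5 mm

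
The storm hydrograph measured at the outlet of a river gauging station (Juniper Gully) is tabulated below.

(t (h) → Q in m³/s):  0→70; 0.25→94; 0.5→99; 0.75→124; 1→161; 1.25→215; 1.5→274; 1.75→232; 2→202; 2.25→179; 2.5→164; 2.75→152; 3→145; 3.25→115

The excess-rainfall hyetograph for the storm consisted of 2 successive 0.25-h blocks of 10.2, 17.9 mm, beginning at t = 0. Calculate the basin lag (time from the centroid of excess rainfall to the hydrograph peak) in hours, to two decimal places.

Centroid of excess rainfall: t_c = Σ P_i·t̄_i / ΣP_i = 0.2843 h (block centres at 0.125, 0.375 h).
Hydrograph peak occurs at t = 1.5 h, so basin lag t_L = 1.5 − 0.2843 = 1.22 h.

t_L ≈ 1.22 h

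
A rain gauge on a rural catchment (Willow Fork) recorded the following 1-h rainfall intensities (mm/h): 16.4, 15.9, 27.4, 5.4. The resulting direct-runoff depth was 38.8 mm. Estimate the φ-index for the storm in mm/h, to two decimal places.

φ ≈ 6.97 mm/h

Only the 3 blocks with intensity above φ contribute runoff: 16.4, 15.9, 27.4 mm/h.
Σ(I−φ)·Δt = d  ⇒  (16.4+15.9+27.4 − 3φ)·1 = 38.8
φ = (59.70 − 38.8/1) / 3 = 6.97 mm/h.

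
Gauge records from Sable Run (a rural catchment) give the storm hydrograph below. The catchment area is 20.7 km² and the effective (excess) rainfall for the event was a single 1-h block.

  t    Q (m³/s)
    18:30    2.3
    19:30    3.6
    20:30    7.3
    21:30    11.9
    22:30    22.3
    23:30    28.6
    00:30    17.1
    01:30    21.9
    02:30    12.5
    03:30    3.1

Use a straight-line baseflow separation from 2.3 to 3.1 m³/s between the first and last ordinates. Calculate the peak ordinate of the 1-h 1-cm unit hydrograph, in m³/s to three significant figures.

U_p ≈ 14.4 m³/s

Direct runoff: 0.00, 1.21, 4.82, 9.33, 19.64, 25.86, 14.27, 18.98, 9.49, 0.00 m³/s; ΣQ_DR = 103.6 m³/s, peak = 25.86 m³/s.
Runoff depth d = ΣQ_DR·Δt / A = 103.6 × 3600 / (20.7 km²) = 18.02 mm.
The 1-cm UH is the DRH scaled by (10 mm)/d, so U_p = 25.86 × 10/18.02 = 14.4 m³/s.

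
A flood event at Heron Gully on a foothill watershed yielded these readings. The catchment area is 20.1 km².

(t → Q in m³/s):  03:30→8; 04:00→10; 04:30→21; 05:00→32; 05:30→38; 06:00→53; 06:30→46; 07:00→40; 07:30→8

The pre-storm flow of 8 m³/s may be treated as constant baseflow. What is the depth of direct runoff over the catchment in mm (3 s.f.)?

Direct runoff: 0.0, 2.0, 13.0, 24.0, 30.0, 45.0, 38.0, 32.0, 0.0 m³/s; ΣQ_DR = 184.0 m³/s.
V = ΣQ_DR · Δt = 184.0 × 1800 s = 3.312 × 10^5 m³.
Over A = 20.1 km², depth = V / A = 16.5 mm.

d ≈ 16.5 mm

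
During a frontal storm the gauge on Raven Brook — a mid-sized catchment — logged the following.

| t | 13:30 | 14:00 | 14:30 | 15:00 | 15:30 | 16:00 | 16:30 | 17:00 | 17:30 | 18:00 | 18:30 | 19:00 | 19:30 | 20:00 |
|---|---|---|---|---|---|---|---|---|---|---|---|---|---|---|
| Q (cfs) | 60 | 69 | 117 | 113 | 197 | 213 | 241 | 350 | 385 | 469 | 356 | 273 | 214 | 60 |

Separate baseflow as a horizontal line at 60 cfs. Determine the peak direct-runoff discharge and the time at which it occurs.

Q_p = 409.0 cfs at t = 18:00

Subtracting baseflow gives direct-runoff ordinates: 0.0, 9.0, 57.0, 53.0, 137.0, 153.0, 181.0, 290.0, 325.0, 409.0, 296.0, 213.0, 154.0, 0.0 cfs.
The maximum is 409.0 cfs, occurring at the reading for t = 18:00.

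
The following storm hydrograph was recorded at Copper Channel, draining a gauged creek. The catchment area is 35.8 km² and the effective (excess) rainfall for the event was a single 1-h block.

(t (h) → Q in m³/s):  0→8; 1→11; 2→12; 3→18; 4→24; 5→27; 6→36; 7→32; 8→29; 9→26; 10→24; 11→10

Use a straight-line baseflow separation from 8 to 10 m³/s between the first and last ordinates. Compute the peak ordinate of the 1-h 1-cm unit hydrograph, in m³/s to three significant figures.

Direct runoff: 0.00, 2.82, 3.64, 9.45, 15.27, 18.09, 26.91, 22.73, 19.55, 16.36, 14.18, 0.00 m³/s; ΣQ_DR = 149.0 m³/s, peak = 26.91 m³/s.
Runoff depth d = ΣQ_DR·Δt / A = 149.0 × 3600 / (35.8 km²) = 14.98 mm.
The 1-cm UH is the DRH scaled by (10 mm)/d, so U_p = 26.91 × 10/14.98 = 18.0 m³/s.

U_p ≈ 18.0 m³/s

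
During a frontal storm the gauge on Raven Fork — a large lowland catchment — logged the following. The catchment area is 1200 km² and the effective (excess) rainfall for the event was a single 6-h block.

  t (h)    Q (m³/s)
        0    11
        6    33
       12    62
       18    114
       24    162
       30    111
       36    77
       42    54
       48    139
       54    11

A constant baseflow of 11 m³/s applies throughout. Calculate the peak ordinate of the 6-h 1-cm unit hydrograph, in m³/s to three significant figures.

U_p ≈ 126 m³/s

Direct runoff: 0.0, 22.0, 51.0, 103.0, 151.0, 100.0, 66.0, 43.0, 128.0, 0.0 m³/s; ΣQ_DR = 664.0 m³/s, peak = 151.0 m³/s.
Runoff depth d = ΣQ_DR·Δt / A = 664.0 × 21600 / (1200 km²) = 11.95 mm.
The 1-cm UH is the DRH scaled by (10 mm)/d, so U_p = 151.0 × 10/11.95 = 126 m³/s.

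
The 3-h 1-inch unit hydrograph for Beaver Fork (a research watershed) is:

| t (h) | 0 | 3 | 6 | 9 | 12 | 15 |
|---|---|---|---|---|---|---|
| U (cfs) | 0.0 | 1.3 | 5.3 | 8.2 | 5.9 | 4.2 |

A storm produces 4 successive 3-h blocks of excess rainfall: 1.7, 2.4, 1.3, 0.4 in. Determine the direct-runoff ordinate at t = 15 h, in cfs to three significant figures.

By discrete convolution, Q_j = Σ (P_i / 1 in) · U_{j−i}.
At t = 15 h (j=5): Q = (1.7/1)·4.2 + (2.4/1)·5.9 + (1.3/1)·8.2 + (0.4/1)·5.3 = 34.1 cfs.

Q ≈ 34.1 cfs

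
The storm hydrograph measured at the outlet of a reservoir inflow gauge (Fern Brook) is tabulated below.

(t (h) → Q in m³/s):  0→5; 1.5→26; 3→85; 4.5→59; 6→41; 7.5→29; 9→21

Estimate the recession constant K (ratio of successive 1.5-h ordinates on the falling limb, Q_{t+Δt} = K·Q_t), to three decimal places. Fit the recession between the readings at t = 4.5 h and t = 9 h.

K ≈ 0.709

Using the recession-limb readings at t = 4.5 h and t = 9 h: Q falls from 59 to 21 m³/s over 3 intervals.
K = (Q₂/Q₁)^(1/3) = (21/59)^(1/3) = 0.709.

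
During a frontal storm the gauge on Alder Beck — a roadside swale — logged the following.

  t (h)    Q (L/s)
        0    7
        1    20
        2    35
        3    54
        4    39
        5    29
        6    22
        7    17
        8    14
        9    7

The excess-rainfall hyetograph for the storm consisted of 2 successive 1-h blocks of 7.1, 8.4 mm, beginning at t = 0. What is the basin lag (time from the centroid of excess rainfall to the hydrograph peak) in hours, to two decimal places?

t_L ≈ 1.96 h

Centroid of excess rainfall: t_c = Σ P_i·t̄_i / ΣP_i = 1.0419 h (block centres at 0.5, 1.5 h).
Hydrograph peak occurs at t = 3 h, so basin lag t_L = 3 − 1.0419 = 1.96 h.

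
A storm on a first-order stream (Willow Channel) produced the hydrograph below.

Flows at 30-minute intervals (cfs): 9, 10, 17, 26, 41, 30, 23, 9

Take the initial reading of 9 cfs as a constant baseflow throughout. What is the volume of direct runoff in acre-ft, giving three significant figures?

Direct-runoff ordinates (Q − Q_b): 0.0, 1.0, 8.0, 17.0, 32.0, 21.0, 14.0, 0.0 cfs.
ΣQ_DR = 93.00 cfs.
With Δt = 0.5 h = 1800 s, V = ΣQ_DR · Δt = 93.00 × 1800 = 1.67 × 10^5 ft³ = 3.84 acre-ft.

V ≈ 3.84 acre-ft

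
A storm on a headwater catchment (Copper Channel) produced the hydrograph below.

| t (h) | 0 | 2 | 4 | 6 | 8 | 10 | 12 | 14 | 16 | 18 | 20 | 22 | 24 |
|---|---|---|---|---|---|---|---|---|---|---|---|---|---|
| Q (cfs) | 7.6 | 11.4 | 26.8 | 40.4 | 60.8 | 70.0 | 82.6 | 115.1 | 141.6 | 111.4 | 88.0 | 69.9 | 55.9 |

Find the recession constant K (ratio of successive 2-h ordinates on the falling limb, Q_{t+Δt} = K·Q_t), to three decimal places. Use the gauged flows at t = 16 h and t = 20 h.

Using the recession-limb readings at t = 16 h and t = 20 h: Q falls from 141.6 to 88.0 cfs over 2 intervals.
K = (Q₂/Q₁)^(1/2) = (88.0/141.6)^(1/2) = 0.788.

K ≈ 0.788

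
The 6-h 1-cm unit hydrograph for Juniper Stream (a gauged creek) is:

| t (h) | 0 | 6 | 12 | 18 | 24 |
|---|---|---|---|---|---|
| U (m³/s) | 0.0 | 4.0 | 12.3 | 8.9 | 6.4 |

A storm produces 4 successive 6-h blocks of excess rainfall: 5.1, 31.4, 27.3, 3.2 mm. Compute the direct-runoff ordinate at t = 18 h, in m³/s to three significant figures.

Q ≈ 54.1 m³/s

By discrete convolution, Q_j = Σ (P_i / 10 mm) · U_{j−i}.
At t = 18 h (j=3): Q = (5.1/10)·8.9 + (31.4/10)·12.3 + (27.3/10)·4.0 + (3.2/10)·0.0 = 54.1 m³/s.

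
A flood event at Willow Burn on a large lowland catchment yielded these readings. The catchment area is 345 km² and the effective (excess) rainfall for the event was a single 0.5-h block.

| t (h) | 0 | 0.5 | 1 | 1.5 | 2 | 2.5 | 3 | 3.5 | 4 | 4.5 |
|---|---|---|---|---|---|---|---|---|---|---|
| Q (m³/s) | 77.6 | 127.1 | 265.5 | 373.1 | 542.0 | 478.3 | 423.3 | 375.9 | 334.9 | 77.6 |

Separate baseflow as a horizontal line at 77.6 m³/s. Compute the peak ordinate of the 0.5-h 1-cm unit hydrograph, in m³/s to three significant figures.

U_p ≈ 387 m³/s

Direct runoff: 0.0, 49.5, 187.9, 295.5, 464.4, 400.7, 345.7, 298.3, 257.3, 0.0 m³/s; ΣQ_DR = 2299 m³/s, peak = 464.4 m³/s.
Runoff depth d = ΣQ_DR·Δt / A = 2299 × 1800 / (345 km²) = 12.00 mm.
The 1-cm UH is the DRH scaled by (10 mm)/d, so U_p = 464.4 × 10/12.00 = 387 m³/s.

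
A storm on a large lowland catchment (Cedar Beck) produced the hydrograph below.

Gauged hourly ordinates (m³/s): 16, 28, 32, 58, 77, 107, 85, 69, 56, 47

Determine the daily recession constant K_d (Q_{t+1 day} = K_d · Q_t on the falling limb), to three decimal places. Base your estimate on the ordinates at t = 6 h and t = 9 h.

Between t = 6 h and t = 9 h the flow falls from 85 to 47 m³/s over 3×1 h = 3 h.
Per-interval ratio K = (47/85)^(1/3) = 0.8208; K_d = K^(24/1) = 0.009.

K_d ≈ 0.009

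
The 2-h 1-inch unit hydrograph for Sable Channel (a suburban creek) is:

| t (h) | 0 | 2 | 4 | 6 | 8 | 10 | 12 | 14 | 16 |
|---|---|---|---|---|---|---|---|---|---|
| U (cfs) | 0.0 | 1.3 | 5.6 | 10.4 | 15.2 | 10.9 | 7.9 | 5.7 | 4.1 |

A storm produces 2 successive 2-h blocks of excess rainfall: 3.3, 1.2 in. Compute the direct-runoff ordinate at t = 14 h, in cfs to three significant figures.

Q ≈ 28.3 cfs

By discrete convolution, Q_j = Σ (P_i / 1 in) · U_{j−i}.
At t = 14 h (j=7): Q = (3.3/1)·5.7 + (1.2/1)·7.9 = 28.3 cfs.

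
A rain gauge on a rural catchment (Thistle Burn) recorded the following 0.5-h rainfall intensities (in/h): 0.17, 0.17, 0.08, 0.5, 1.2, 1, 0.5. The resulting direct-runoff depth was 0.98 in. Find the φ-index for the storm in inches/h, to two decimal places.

Only the 4 blocks with intensity above φ contribute runoff: 0.5, 1.2, 1, 0.5 in/h.
Σ(I−φ)·Δt = d  ⇒  (0.5+1.2+1+0.5 − 4φ)·0.5 = 0.98
φ = (3.200 − 0.98/0.5) / 4 = 0.31 in/h.

φ ≈ 0.31 in/h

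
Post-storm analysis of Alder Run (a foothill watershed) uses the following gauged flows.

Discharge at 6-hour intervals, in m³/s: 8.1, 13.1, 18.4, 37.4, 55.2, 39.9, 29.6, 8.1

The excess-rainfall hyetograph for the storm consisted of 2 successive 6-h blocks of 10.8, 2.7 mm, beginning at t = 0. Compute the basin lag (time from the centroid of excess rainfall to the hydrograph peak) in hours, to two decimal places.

t_L ≈ 19.80 h

Centroid of excess rainfall: t_c = Σ P_i·t̄_i / ΣP_i = 4.2000 h (block centres at 3, 9 h).
Hydrograph peak occurs at t = 24 h, so basin lag t_L = 24 − 4.2000 = 19.80 h.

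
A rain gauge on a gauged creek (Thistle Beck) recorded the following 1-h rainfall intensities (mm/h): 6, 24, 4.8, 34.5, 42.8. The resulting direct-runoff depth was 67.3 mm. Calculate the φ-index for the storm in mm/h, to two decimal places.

φ ≈ 11.33 mm/h

Only the 3 blocks with intensity above φ contribute runoff: 24, 34.5, 42.8 mm/h.
Σ(I−φ)·Δt = d  ⇒  (24+34.5+42.8 − 3φ)·1 = 67.3
φ = (101.3 − 67.3/1) / 3 = 11.33 mm/h.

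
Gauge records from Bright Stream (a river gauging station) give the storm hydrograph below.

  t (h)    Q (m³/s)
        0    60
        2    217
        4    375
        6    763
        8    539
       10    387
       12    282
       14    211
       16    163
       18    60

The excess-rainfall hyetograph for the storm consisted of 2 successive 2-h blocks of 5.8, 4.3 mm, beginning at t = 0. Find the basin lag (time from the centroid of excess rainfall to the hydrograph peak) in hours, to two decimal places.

Centroid of excess rainfall: t_c = Σ P_i·t̄_i / ΣP_i = 1.8515 h (block centres at 1, 3 h).
Hydrograph peak occurs at t = 6 h, so basin lag t_L = 6 − 1.8515 = 4.15 h.

t_L ≈ 4.15 h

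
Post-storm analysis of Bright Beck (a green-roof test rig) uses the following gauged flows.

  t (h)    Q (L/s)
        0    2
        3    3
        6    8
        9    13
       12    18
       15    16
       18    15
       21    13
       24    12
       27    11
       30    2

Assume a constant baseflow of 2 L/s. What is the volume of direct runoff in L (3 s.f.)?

V ≈ 9.83 × 10^5 L

Direct-runoff ordinates (Q − Q_b): 0.0, 1.0, 6.0, 11.0, 16.0, 14.0, 13.0, 11.0, 10.0, 9.0, 0.0 L/s.
ΣQ_DR = 91.00 L/s.
With Δt = 3 h = 10800 s, V = ΣQ_DR · Δt = 91.00 × 10800 = 9.83 × 10^5 L.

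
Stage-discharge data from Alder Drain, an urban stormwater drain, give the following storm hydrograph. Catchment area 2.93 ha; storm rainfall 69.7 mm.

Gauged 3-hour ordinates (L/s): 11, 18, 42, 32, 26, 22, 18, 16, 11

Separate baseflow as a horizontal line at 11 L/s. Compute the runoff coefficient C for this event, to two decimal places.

C ≈ 0.51

ΣQ_DR = 97.00 L/s; V = ΣQ_DR·Δt = 1.048 × 10^6 L.
Runoff depth d = V / A = 35.75 mm.
C = d / P = 35.75 / 69.7 = 0.51.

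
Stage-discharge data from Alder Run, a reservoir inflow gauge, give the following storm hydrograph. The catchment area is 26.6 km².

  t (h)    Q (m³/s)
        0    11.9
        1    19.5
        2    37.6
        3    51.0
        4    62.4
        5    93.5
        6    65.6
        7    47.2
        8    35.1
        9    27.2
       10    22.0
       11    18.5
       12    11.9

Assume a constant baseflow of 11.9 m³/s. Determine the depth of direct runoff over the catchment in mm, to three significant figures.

d ≈ 47.2 mm

Direct runoff: 0.0, 7.6, 25.7, 39.1, 50.5, 81.6, 53.7, 35.3, 23.2, 15.3, 10.1, 6.6, 0.0 m³/s; ΣQ_DR = 348.7 m³/s.
V = ΣQ_DR · Δt = 348.7 × 3600 s = 1.255 × 10^6 m³.
Over A = 26.6 km², depth = V / A = 47.2 mm.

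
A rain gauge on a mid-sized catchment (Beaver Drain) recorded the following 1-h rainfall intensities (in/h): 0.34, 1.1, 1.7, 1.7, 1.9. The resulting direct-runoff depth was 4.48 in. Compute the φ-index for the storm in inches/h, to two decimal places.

φ ≈ 0.48 in/h

Only the 4 blocks with intensity above φ contribute runoff: 1.1, 1.7, 1.7, 1.9 in/h.
Σ(I−φ)·Δt = d  ⇒  (1.1+1.7+1.7+1.9 − 4φ)·1 = 4.48
φ = (6.400 − 4.48/1) / 4 = 0.48 in/h.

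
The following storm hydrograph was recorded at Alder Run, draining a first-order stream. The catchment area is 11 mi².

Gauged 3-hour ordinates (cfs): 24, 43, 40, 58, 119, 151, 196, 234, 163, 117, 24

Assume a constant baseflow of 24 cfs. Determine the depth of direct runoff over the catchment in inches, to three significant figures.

Direct runoff: 0.0, 19.0, 16.0, 34.0, 95.0, 127.0, 172.0, 210.0, 139.0, 93.0, 0.0 cfs; ΣQ_DR = 905.0 cfs.
V = ΣQ_DR · Δt = 905.0 × 10800 s = 9.774 × 10^6 ft³.
Over A = 11 mi², depth = V / A = 0.382 in.

d ≈ 0.382 in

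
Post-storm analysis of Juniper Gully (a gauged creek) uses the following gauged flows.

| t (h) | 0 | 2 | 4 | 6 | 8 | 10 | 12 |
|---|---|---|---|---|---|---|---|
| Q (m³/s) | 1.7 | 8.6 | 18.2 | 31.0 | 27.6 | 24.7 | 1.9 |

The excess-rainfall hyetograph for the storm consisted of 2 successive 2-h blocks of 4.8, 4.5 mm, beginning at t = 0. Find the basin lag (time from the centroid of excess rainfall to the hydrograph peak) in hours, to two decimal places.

Centroid of excess rainfall: t_c = Σ P_i·t̄_i / ΣP_i = 1.9677 h (block centres at 1, 3 h).
Hydrograph peak occurs at t = 6 h, so basin lag t_L = 6 − 1.9677 = 4.03 h.

t_L ≈ 4.03 h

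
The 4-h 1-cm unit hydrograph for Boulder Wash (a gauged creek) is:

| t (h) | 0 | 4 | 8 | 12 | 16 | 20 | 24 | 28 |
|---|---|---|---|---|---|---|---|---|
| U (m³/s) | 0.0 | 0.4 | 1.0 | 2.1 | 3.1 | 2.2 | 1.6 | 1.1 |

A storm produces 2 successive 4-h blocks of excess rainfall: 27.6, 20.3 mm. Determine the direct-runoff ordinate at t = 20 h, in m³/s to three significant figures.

Q ≈ 12.4 m³/s

By discrete convolution, Q_j = Σ (P_i / 10 mm) · U_{j−i}.
At t = 20 h (j=5): Q = (27.6/10)·2.2 + (20.3/10)·3.1 = 12.4 m³/s.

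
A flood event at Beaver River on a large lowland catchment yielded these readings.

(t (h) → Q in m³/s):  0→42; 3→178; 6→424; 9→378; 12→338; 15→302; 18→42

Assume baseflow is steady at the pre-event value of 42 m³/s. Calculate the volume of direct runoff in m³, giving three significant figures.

V ≈ 1.52 × 10^7 m³

Direct-runoff ordinates (Q − Q_b): 0.0, 136.0, 382.0, 336.0, 296.0, 260.0, 0.0 m³/s.
ΣQ_DR = 1410 m³/s.
With Δt = 3 h = 10800 s, V = ΣQ_DR · Δt = 1410 × 10800 = 1.52 × 10^7 m³.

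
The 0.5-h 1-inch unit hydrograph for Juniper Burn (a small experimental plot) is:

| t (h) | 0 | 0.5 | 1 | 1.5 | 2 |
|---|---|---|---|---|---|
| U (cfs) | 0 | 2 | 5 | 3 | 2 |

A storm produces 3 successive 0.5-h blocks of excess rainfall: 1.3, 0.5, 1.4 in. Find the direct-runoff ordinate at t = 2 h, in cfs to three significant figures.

By discrete convolution, Q_j = Σ (P_i / 1 in) · U_{j−i}.
At t = 2 h (j=4): Q = (1.3/1)·2 + (0.5/1)·3 + (1.4/1)·5 = 11.1 cfs.

Q ≈ 11.1 cfs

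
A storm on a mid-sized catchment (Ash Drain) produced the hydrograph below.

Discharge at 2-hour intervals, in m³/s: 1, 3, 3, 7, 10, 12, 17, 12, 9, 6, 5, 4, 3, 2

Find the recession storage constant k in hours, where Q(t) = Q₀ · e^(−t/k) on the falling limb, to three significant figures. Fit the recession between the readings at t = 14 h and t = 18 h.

k ≈ 5.77 h

On the falling limb, Q drops from 12 to 6 m³/s between t = 14 h and t = 18 h (Δt = 4 h).
k = −Δt / ln(Q₂/Q₁) = −4 / ln(6/12) = 5.77 h.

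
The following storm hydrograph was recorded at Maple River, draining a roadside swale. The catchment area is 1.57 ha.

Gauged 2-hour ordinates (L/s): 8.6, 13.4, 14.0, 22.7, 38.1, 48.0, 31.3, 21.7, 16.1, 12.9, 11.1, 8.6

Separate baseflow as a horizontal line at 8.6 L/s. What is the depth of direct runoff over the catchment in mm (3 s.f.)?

d ≈ 65.7 mm

Direct runoff: 0.0, 4.8, 5.4, 14.1, 29.5, 39.4, 22.7, 13.1, 7.5, 4.3, 2.5, 0.0 L/s; ΣQ_DR = 143.3 L/s.
V = ΣQ_DR · Δt = 143.3 × 7200 s = 1.032 × 10^6 L.
Over A = 1.57 ha, depth = V / A = 65.7 mm.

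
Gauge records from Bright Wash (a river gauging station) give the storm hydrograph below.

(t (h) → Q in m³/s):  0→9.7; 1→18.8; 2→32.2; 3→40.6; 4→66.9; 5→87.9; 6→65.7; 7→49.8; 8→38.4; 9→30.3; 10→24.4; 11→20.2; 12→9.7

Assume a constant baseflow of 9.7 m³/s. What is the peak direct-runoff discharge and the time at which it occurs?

Q_p = 78.2 m³/s at t = 5 h

Subtracting baseflow gives direct-runoff ordinates: 0.0, 9.1, 22.5, 30.9, 57.2, 78.2, 56.0, 40.1, 28.7, 20.6, 14.7, 10.5, 0.0 m³/s.
The maximum is 78.2 m³/s, occurring at the reading for t = 5 h.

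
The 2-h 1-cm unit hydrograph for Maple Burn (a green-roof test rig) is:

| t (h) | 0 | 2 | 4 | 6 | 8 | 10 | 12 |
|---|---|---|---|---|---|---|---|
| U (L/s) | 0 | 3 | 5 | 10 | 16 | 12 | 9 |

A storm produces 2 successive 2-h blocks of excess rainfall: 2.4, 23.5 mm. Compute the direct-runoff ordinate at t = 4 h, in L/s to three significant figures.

Q ≈ 8.25 L/s

By discrete convolution, Q_j = Σ (P_i / 10 mm) · U_{j−i}.
At t = 4 h (j=2): Q = (2.4/10)·5 + (23.5/10)·3 = 8.25 L/s.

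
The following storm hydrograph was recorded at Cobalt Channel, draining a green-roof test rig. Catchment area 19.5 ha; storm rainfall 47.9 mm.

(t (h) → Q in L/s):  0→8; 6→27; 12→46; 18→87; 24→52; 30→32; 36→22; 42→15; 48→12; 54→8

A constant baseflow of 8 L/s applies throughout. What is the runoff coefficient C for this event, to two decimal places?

C ≈ 0.53

ΣQ_DR = 229.0 L/s; V = ΣQ_DR·Δt = 4.946 × 10^6 L.
Runoff depth d = V / A = 25.37 mm.
C = d / P = 25.37 / 47.9 = 0.53.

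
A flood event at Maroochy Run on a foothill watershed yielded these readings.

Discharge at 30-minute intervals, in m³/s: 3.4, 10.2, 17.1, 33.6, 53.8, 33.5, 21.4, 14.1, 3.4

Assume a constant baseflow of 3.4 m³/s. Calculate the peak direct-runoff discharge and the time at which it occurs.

Subtracting baseflow gives direct-runoff ordinates: 0.0, 6.8, 13.7, 30.2, 50.4, 30.1, 18.0, 10.7, 0.0 m³/s.
The maximum is 50.4 m³/s, occurring at the reading for t = 2 h.

Q_p = 50.4 m³/s at t = 2 h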